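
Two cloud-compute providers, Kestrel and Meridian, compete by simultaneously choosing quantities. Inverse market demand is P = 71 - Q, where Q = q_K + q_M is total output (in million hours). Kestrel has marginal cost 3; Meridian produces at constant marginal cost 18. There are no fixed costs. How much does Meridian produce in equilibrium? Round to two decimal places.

12.67

Kestrel's profit: π_K = (71 - Q)q_K - (3q_K). Setting ∂π_K/∂q_K = 0: 68 - 2q_K - (q_M) = 0.
Meridian's first-order condition: 53 - 2q_M - (q_K) = 0.
So q_K = (68 - q_M)/2 and q_M = (53 - q_K)/2.
Substituting one into the other gives q_K = 83/3 and q_M = 38/3.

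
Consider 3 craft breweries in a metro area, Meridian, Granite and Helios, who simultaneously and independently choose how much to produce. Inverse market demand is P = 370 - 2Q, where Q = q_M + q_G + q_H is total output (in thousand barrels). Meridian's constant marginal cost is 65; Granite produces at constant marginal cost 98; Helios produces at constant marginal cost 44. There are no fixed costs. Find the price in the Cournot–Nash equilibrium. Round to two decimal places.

144.25

Meridian's profit: π_M = (370 - 2Q)q_M - (65q_M). Setting ∂π_M/∂q_M = 0: 305 - 4q_M - 2(q_G + q_H) = 0.
Granite's first-order condition: 272 - 4q_G - 2(q_M + q_H) = 0.
Helios's profit: π_H = (370 - 2Q)q_H - (44q_H). Setting ∂π_H/∂q_H = 0: 326 - 4q_H - 2(q_M + q_G) = 0.
Summing all 3 equations gives 903 − 8Q = 0, hence Q = 903/8.
Back-substituting: q_M = (305 − 903/4)/2 = 317/8, q_G = (272 − 903/4)/2 = 185/8, q_H = (326 − 903/4)/2 = 401/8.
Total output Q = 903/8, so price P = 370 - 2·(903/8) = 577/4.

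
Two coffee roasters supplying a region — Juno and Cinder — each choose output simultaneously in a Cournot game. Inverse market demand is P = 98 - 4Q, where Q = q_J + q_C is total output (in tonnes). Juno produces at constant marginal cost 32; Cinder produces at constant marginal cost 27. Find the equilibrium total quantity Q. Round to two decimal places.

Juno's profit: π_J = (98 - 4Q)q_J - (32q_J). Setting ∂π_J/∂q_J = 0: 66 - 8q_J - 4(q_C) = 0.
Cinder's profit: π_C = (98 - 4Q)q_C - (27q_C). Setting ∂π_C/∂q_C = 0: 71 - 8q_C - 4(q_J) = 0.
So q_J = (66 - 4q_C)/8 and q_C = (71 - 4q_J)/8.
Solving the pair: q_J = 61/12, q_C = 19/3.
Total output Q = 61/12 + 19/3 = 137/12.

11.42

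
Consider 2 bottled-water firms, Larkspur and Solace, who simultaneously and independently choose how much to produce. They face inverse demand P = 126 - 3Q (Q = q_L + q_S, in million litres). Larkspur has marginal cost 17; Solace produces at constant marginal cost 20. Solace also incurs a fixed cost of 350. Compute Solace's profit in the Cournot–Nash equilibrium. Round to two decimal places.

Larkspur's profit: π_L = (126 - 3Q)q_L - (17q_L). Setting ∂π_L/∂q_L = 0: 109 - 6q_L - 3(q_S) = 0.
Solace's first-order condition: 106 - 6q_S - 3(q_L) = 0.
Best responses: q_L = (109 - 3q_S)/6, q_S = (106 - 3q_L)/6.
Substituting one into the other gives q_L = 112/9 and q_S = 103/9.
Price P = 126 - 3·(215/9) = 163/3.
Solace's profit: (163/3 - 20)·(103/9) - 350 = 1159/27.

42.93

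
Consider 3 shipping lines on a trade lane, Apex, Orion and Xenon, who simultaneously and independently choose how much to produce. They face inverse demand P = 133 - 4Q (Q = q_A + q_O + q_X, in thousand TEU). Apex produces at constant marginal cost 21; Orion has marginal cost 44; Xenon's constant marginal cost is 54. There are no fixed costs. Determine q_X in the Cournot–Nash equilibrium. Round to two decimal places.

Apex's profit: π_A = (133 - 4Q)q_A - (21q_A). Setting ∂π_A/∂q_A = 0: 112 - 8q_A - 4(q_O + q_X) = 0.
Orion's first-order condition: 89 - 8q_O - 4(q_A + q_X) = 0.
Xenon's profit: π_X = (133 - 4Q)q_X - (54q_X). Setting ∂π_X/∂q_X = 0: 79 - 8q_X - 4(q_A + q_O) = 0.
Summing all 3 equations gives 280 − 16Q = 0, hence Q = 35/2.
Back-substituting: q_A = (112 − 70)/4 = 21/2, q_O = (89 − 70)/4 = 19/4, q_X = (79 − 70)/4 = 9/4.

2.25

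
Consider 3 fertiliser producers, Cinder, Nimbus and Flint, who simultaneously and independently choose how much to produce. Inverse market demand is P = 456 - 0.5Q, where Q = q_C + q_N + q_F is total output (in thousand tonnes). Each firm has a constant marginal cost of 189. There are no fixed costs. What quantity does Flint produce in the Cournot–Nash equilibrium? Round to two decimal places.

Each firm earns π_i = (456 - 0.5Q)q_i - 189q_i.
Setting ∂π_i/∂q_i = 0 with rivals' quantities fixed: 267 - q_i - (1/2)·Σ_{j≠i} q_j = 0.
By symmetry each firm produces the same amount; substituting Σ_{j≠i} q_j = 2q_i yields q_i = 267/2.

133.50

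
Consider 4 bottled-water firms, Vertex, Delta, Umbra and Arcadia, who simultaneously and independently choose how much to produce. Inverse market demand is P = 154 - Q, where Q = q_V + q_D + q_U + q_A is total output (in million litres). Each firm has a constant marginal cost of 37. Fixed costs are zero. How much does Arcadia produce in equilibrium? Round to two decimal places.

A representative firm's profit is π_i = q_i(154 - Q) - 37q_i.
First-order condition (treating rivals' output as given): 117 - 2q_i - Σ_{j≠i} q_j = 0.
With identical firms every q_j equals q_i, so Σ_{j≠i} q_j = 3q_i and 117 = 5q_i, giving q_i = 117/5.

23.40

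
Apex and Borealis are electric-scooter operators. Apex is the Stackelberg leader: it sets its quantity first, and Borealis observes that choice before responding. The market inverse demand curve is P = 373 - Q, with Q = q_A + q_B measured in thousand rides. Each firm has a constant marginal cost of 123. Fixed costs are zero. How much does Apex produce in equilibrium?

125

Solve by backward induction. Given q_A, the follower Borealis maximises π_B = (373 - q_A - q_B)q_B - 123q_B.
∂π_B/∂q_B = 250 - q_A - 2q_B = 0 gives the reaction function q_B = (250 - q_A)/2.
Apex substitutes q_B(q_A) into its own profit: π_A = q_A(373 - q_A - (250 - q_A)/2) - 123q_A = (248 - (1/2)q_A)q_A - 123q_A.
Maximising: ∂π_A/∂q_A = 125 - q_A = 0, giving q_A = 125.
Then q_B = (250 - 125)/2 = 125/2.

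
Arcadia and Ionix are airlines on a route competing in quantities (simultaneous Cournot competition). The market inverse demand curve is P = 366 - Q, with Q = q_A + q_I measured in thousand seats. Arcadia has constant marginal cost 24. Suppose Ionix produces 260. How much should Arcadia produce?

41

With the rival's output fixed at 260, Arcadia's profit is π_A = (366 - 260 - q_A)q_A - (24q_A) = (106 - q_A)q_A - (24q_A).
∂π_A/∂q_A = 82 - 2q_A = 0, so q_A = 41.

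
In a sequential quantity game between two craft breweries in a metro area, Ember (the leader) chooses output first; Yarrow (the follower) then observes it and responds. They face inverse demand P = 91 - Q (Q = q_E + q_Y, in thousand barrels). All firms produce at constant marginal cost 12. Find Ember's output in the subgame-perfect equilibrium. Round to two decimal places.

39.50

Solve by backward induction. Given q_E, the follower Yarrow maximises π_Y = (91 - q_E - q_Y)q_Y - 12q_Y.
Follower FOC: 79 - q_E - 2q_Y = 0, so q_Y(q_E) = (79 - q_E)/2.
The leader anticipates this reaction. Substituting into P = 91 - Q gives P = 103/2 - (1/2)q_E, so π_E = (103/2 - (1/2)q_E)q_E - 12q_E.
The leader's first-order condition 79/2 - q_E = 0 yields q_E = 79/2.
Then q_Y = (79 - 79/2)/2 = 79/4.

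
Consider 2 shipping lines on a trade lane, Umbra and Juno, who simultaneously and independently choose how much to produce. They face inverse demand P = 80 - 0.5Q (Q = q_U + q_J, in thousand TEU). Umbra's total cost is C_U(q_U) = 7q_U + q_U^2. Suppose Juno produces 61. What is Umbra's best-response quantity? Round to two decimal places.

14.17

With the rival's output fixed at 61, Umbra's profit is π_U = (80 - (1/2)·61 - (1/2)q_U)q_U - (7q_U + q_U²) = (99/2 - (1/2)q_U)q_U - (7q_U + q_U²).
∂π_U/∂q_U = 85/2 - 3q_U = 0, so q_U = 85/6.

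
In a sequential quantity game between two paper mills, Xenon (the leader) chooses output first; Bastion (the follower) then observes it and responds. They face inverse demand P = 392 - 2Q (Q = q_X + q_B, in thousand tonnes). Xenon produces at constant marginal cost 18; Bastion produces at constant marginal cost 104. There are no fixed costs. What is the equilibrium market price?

Solve by backward induction. Given q_X, the follower Bastion maximises π_B = (392 - 2q_X - 2q_B)q_B - 104q_B.
Follower FOC: 288 - 2q_X - 4q_B = 0, so q_B(q_X) = (288 - 2q_X)/4.
The leader anticipates this reaction. Substituting into P = 392 - 2Q gives P = 248 - q_X, so π_X = (248 - q_X)q_X - 18q_X.
The leader's first-order condition 230 - 2q_X = 0 yields q_X = 115.
Then q_B = (288 - 2·115)/4 = 29/2.
Total output Q = 259/2, so price P = 392 - 2·(259/2) = 133.

133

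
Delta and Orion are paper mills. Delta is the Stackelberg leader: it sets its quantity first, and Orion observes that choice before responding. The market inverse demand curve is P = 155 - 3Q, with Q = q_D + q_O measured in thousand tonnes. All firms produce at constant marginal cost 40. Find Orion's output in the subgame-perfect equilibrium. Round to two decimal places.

9.58

Solve by backward induction. Given q_D, the follower Orion maximises π_O = (155 - 3q_D - 3q_O)q_O - 40q_O.
Follower FOC: 115 - 3q_D - 6q_O = 0, so q_O(q_D) = (115 - 3q_D)/6.
Delta substitutes q_O(q_D) into its own profit: π_D = q_D(155 - 3q_D - (115 - 3q_D)/2) - 40q_D = (195/2 - (3/2)q_D)q_D - 40q_D.
Leader FOC: 115/2 - 3q_D = 0, so q_D = 115/6.
Then q_O = (115 - 3·(115/6))/6 = 115/12.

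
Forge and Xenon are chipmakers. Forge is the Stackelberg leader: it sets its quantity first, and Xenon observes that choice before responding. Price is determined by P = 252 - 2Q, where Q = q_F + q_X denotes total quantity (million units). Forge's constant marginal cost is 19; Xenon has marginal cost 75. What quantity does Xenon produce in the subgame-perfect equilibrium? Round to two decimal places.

8.13

Solve by backward induction. Given q_F, the follower Xenon maximises π_X = (252 - 2q_F - 2q_X)q_X - 75q_X.
∂π_X/∂q_X = 177 - 2q_F - 4q_X = 0 gives the reaction function q_X = (177 - 2q_F)/4.
The leader anticipates this reaction. Substituting into P = 252 - 2Q gives P = 327/2 - q_F, so π_F = (327/2 - q_F)q_F - 19q_F.
Maximising: ∂π_F/∂q_F = 289/2 - 2q_F = 0, giving q_F = 289/4.
Then q_X = (177 - 2·(289/4))/4 = 65/8.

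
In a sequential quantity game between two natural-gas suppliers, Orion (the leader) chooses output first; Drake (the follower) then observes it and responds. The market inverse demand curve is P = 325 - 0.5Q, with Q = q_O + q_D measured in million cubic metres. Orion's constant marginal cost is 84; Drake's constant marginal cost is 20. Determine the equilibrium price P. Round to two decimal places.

The follower Drake best-responds to any q_O: π_D = (325 - 0.5Q)q_D - 20q_D.
∂π_D/∂q_D = 305 - (1/2)q_O - q_D = 0 gives the reaction function q_D = (305 - (1/2)q_O).
Orion substitutes q_D(q_O) into its own profit: π_O = q_O(325 - (1/2)q_O - (305 - (1/2)q_O)/2) - 84q_O = (345/2 - (1/4)q_O)q_O - 84q_O.
The leader's first-order condition 177/2 - (1/2)q_O = 0 yields q_O = 177.
Then q_D = (305 - (1/2)·177) = 433/2.
Total output Q = 787/2, so price P = 325 - (1/2)·(787/2) = 513/4.

128.25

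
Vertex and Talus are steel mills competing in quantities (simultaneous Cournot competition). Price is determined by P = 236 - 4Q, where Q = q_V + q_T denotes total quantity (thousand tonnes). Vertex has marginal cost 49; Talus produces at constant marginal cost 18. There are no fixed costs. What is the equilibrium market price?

Vertex's profit: π_V = (236 - 4Q)q_V - (49q_V). Setting ∂π_V/∂q_V = 0: 187 - 8q_V - 4(q_T) = 0.
Talus's profit: π_T = (236 - 4Q)q_T - (18q_T). Setting ∂π_T/∂q_T = 0: 218 - 8q_T - 4(q_V) = 0.
Best responses: q_V = (187 - 4q_T)/8, q_T = (218 - 4q_V)/8.
Substituting one into the other gives q_V = 13 and q_T = 83/4.
Total output Q = 135/4, so price P = 236 - 4·(135/4) = 101.

101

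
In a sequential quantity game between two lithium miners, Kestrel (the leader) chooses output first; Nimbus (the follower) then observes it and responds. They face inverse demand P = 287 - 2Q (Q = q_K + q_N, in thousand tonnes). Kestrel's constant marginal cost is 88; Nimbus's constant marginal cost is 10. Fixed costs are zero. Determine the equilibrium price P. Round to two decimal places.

Solve by backward induction. Given q_K, the follower Nimbus maximises π_N = (287 - 2q_K - 2q_N)q_N - 10q_N.
Follower FOC: 277 - 2q_K - 4q_N = 0, so q_N(q_K) = (277 - 2q_K)/4.
Kestrel substitutes q_N(q_K) into its own profit: π_K = q_K(287 - 2q_K - (277 - 2q_K)/2) - 88q_K = (297/2 - q_K)q_K - 88q_K.
Maximising: ∂π_K/∂q_K = 121/2 - 2q_K = 0, giving q_K = 121/4.
Then q_N = (277 - 2·(121/4))/4 = 433/8.
Total output Q = 675/8, so price P = 287 - 2·(675/8) = 473/4.

118.25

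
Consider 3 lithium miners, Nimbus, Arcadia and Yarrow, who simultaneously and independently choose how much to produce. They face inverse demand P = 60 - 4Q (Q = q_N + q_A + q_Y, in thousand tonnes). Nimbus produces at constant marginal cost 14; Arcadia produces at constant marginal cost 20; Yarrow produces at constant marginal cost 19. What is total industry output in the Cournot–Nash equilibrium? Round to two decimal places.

7.94

Nimbus's profit: π_N = (60 - 4Q)q_N - (14q_N). Setting ∂π_N/∂q_N = 0: 46 - 8q_N - 4(q_A + q_Y) = 0.
Arcadia's profit: π_A = (60 - 4Q)q_A - (20q_A). Setting ∂π_A/∂q_A = 0: 40 - 8q_A - 4(q_N + q_Y) = 0.
Yarrow's profit: π_Y = (60 - 4Q)q_Y - (19q_Y). Setting ∂π_Y/∂q_Y = 0: 41 - 8q_Y - 4(q_N + q_A) = 0.
Summing all 3 equations gives 127 − 16Q = 0, hence Q = 127/16.
Back-substituting: q_N = (46 − 127/4)/4 = 57/16, q_A = (40 − 127/4)/4 = 33/16, q_Y = (41 − 127/4)/4 = 37/16.
Total output Q = 57/16 + 33/16 + 37/16 = 127/16.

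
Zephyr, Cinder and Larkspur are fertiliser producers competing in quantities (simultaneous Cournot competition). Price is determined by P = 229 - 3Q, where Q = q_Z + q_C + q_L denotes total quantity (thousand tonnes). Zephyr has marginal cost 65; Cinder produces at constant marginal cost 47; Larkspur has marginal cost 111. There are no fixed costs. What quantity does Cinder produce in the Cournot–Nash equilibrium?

22

Zephyr's profit: π_Z = (229 - 3Q)q_Z - (65q_Z). Setting ∂π_Z/∂q_Z = 0: 164 - 6q_Z - 3(q_C + q_L) = 0.
Cinder's first-order condition: 182 - 6q_C - 3(q_Z + q_L) = 0.
Larkspur's profit: π_L = (229 - 3Q)q_L - (111q_L). Setting ∂π_L/∂q_L = 0: 118 - 6q_L - 3(q_Z + q_C) = 0.
Adding the 3 first-order conditions: 464 − 12Q = 0, so Q = 116/3.
Back-substituting: q_Z = (164 − 116)/3 = 16, q_C = (182 − 116)/3 = 22, q_L = (118 − 116)/3 = 2/3.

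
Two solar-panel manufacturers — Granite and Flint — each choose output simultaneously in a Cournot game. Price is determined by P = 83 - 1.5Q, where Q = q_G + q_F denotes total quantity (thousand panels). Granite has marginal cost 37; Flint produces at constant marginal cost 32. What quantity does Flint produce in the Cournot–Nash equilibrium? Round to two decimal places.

12.44

Granite's profit: π_G = (83 - 1.5Q)q_G - (37q_G). Setting ∂π_G/∂q_G = 0: 46 - 3q_G - (3/2)(q_F) = 0.
Flint's profit: π_F = (83 - 1.5Q)q_F - (32q_F). Setting ∂π_F/∂q_F = 0: 51 - 3q_F - (3/2)(q_G) = 0.
Rearranging gives the reaction functions q_G = (46 - (3/2)q_F)/3 and q_F = (51 - (3/2)q_G)/3.
Substituting one into the other gives q_G = 82/9 and q_F = 112/9.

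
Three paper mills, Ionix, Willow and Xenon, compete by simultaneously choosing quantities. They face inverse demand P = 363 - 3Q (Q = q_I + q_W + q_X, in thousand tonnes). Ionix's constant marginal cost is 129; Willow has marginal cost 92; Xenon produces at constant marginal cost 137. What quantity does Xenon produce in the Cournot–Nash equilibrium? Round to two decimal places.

14.42

Ionix's profit: π_I = (363 - 3Q)q_I - (129q_I). Setting ∂π_I/∂q_I = 0: 234 - 6q_I - 3(q_W + q_X) = 0.
Willow's profit: π_W = (363 - 3Q)q_W - (92q_W). Setting ∂π_W/∂q_W = 0: 271 - 6q_W - 3(q_I + q_X) = 0.
Xenon's first-order condition: 226 - 6q_X - 3(q_I + q_W) = 0.
Adding the 3 first-order conditions: 731 − 12Q = 0, so Q = 731/12.
Back-substituting: q_I = (234 − 731/4)/3 = 205/12, q_W = (271 − 731/4)/3 = 353/12, q_X = (226 − 731/4)/3 = 173/12.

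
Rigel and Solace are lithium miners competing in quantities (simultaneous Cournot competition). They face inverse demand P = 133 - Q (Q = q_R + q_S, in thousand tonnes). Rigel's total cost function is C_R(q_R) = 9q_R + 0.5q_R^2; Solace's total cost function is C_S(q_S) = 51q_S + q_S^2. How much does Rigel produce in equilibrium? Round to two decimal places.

37.64

Rigel's profit: π_R = (133 - Q)q_R - (9q_R + (1/2)q_R²). Setting ∂π_R/∂q_R = 0: 124 - 3q_R - (q_S) = 0.
Solace's profit: π_S = (133 - Q)q_S - (51q_S + q_S²). Setting ∂π_S/∂q_S = 0: 82 - 4q_S - (q_R) = 0.
Rearranging gives the reaction functions q_R = (124 - q_S)/3 and q_S = (82 - q_R)/4.
Substituting one into the other gives q_R = 414/11 and q_S = 122/11.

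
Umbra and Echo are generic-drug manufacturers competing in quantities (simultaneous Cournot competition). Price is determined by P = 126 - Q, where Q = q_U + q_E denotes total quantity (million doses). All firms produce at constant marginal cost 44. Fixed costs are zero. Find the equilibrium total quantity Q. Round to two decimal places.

Each firm earns π_i = (126 - Q)q_i - 44q_i.
First-order condition (treating rivals' output as given): 82 - 2q_i - q_j = 0.
By symmetry each firm produces the same amount; substituting q_j = q_i yields q_i = 82/3.
Total output Q = 82/3 + 82/3 = 164/3.

54.67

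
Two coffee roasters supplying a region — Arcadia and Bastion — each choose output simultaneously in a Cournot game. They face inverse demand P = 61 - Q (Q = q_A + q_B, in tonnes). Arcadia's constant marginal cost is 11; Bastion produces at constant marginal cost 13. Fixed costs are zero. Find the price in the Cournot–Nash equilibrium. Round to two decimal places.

28.33

Arcadia's profit: π_A = (61 - Q)q_A - (11q_A). Setting ∂π_A/∂q_A = 0: 50 - 2q_A - (q_B) = 0.
Bastion's first-order condition: 48 - 2q_B - (q_A) = 0.
So q_A = (50 - q_B)/2 and q_B = (48 - q_A)/2.
Substituting one into the other gives q_A = 52/3 and q_B = 46/3.
Total output Q = 98/3, so price P = 61 - 98/3 = 85/3.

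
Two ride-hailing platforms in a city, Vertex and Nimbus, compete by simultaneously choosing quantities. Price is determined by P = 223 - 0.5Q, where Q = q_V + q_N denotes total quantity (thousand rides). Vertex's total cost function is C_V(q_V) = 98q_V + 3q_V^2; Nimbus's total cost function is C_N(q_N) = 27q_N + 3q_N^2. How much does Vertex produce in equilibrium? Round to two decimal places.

Vertex's profit: π_V = (223 - 0.5Q)q_V - (98q_V + 3q_V²). Setting ∂π_V/∂q_V = 0: 125 - 7q_V - (1/2)(q_N) = 0.
Nimbus's first-order condition: 196 - 7q_N - (1/2)(q_V) = 0.
Best responses: q_V = (125 - (1/2)q_N)/7, q_N = (196 - (1/2)q_V)/7.
Substituting one into the other gives q_V = 1036/65 and q_N = 1746/65.

15.94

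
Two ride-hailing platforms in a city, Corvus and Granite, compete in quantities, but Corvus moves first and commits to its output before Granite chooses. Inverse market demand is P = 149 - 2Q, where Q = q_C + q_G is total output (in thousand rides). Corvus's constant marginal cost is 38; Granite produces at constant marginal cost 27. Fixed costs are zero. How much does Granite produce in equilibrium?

Solve by backward induction. Given q_C, the follower Granite maximises π_G = (149 - 2q_C - 2q_G)q_G - 27q_G.
Setting the follower's marginal profit to zero, 122 - 2q_C - 4q_G = 0, i.e. q_G = (122 - 2q_C)/4.
The leader anticipates this reaction. Substituting into P = 149 - 2Q gives P = 88 - q_C, so π_C = (88 - q_C)q_C - 38q_C.
Leader FOC: 50 - 2q_C = 0, so q_C = 25.
Then q_G = (122 - 2·25)/4 = 18.

18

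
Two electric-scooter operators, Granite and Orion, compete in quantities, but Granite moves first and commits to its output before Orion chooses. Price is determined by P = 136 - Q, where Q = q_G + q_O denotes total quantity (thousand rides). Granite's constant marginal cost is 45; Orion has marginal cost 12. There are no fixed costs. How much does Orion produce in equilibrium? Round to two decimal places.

Solve by backward induction. Given q_G, the follower Orion maximises π_O = (136 - q_G - q_O)q_O - 12q_O.
Setting the follower's marginal profit to zero, 124 - q_G - 2q_O = 0, i.e. q_O = (124 - q_G)/2.
Granite substitutes q_O(q_G) into its own profit: π_G = q_G(136 - q_G - (124 - q_G)/2) - 45q_G = (74 - (1/2)q_G)q_G - 45q_G.
The leader's first-order condition 29 - q_G = 0 yields q_G = 29.
Then q_O = (124 - 29)/2 = 95/2.

47.50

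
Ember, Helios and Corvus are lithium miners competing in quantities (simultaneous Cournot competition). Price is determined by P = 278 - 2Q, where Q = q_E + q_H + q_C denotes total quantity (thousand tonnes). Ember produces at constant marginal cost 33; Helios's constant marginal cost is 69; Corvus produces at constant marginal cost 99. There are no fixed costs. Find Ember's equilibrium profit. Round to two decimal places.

Ember's profit: π_E = (278 - 2Q)q_E - (33q_E). Setting ∂π_E/∂q_E = 0: 245 - 4q_E - 2(q_H + q_C) = 0.
Helios's profit: π_H = (278 - 2Q)q_H - (69q_H). Setting ∂π_H/∂q_H = 0: 209 - 4q_H - 2(q_E + q_C) = 0.
Corvus's first-order condition: 179 - 4q_C - 2(q_E + q_H) = 0.
Summing all 3 equations gives 633 − 8Q = 0, hence Q = 633/8.
Back-substituting: q_E = (245 − 633/4)/2 = 347/8, q_H = (209 − 633/4)/2 = 203/8, q_C = (179 − 633/4)/2 = 83/8.
Price P = 278 - 2·(633/8) = 479/4.
Ember's profit: (479/4 - 33)·(347/8) = 3762.7813.

3762.78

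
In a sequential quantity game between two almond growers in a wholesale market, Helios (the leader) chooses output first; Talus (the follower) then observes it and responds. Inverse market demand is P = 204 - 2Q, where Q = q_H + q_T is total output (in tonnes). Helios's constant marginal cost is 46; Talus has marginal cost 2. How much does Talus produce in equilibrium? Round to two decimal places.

Solve by backward induction. Given q_H, the follower Talus maximises π_T = (204 - 2q_H - 2q_T)q_T - 2q_T.
∂π_T/∂q_T = 202 - 2q_H - 4q_T = 0 gives the reaction function q_T = (202 - 2q_H)/4.
Helios substitutes q_T(q_H) into its own profit: π_H = q_H(204 - 2q_H - (202 - 2q_H)/2) - 46q_H = (103 - q_H)q_H - 46q_H.
The leader's first-order condition 57 - 2q_H = 0 yields q_H = 57/2.
Then q_T = (202 - 2·(57/2))/4 = 145/4.

36.25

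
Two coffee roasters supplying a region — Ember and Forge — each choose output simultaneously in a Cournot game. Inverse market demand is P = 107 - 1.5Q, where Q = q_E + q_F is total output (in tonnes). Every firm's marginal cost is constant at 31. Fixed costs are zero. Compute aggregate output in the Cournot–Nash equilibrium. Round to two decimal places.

A representative firm's profit is π_i = q_i(107 - 1.5Q) - 31q_i.
Setting ∂π_i/∂q_i = 0 with rivals' quantities fixed: 76 - 3q_i - (3/2)q_j = 0.
With identical firms every q_j equals q_i, so q_j = q_i and 76 = (9/2)q_i, giving q_i = 152/9.
Total output Q = 152/9 + 152/9 = 304/9.

33.78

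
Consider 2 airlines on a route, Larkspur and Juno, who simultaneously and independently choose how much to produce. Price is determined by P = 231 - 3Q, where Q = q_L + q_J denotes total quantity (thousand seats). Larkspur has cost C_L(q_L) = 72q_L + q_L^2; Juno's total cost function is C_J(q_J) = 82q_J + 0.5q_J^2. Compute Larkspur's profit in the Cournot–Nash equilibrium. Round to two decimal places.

Larkspur's profit: π_L = (231 - 3Q)q_L - (72q_L + q_L²). Setting ∂π_L/∂q_L = 0: 159 - 8q_L - 3(q_J) = 0.
Juno's first-order condition: 149 - 7q_J - 3(q_L) = 0.
So q_L = (159 - 3q_J)/8 and q_J = (149 - 3q_L)/7.
Solving the pair: q_L = 666/47, q_J = 715/47.
Price P = 231 - 3·(1381/47) = 142.8511.
Larkspur's profit: 142.8511·(666/47) - 72·(666/47) - (666/47)² = 803.1797.

803.18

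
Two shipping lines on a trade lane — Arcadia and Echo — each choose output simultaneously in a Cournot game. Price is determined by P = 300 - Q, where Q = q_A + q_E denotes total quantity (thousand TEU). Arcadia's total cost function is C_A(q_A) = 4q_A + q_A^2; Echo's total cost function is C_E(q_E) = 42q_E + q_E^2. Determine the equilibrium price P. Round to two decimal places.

Arcadia's profit: π_A = (300 - Q)q_A - (4q_A + q_A²). Setting ∂π_A/∂q_A = 0: 296 - 4q_A - (q_E) = 0.
Echo's first-order condition: 258 - 4q_E - (q_A) = 0.
So q_A = (296 - q_E)/4 and q_E = (258 - q_A)/4.
Substituting one into the other gives q_A = 926/15 and q_E = 736/15.
Total output Q = 554/5, so price P = 300 - 554/5 = 946/5.

189.20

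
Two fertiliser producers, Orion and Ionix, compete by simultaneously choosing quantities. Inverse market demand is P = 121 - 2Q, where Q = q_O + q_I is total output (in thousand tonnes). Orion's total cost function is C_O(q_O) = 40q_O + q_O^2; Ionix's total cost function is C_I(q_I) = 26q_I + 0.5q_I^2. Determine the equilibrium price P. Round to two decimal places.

Orion's profit: π_O = (121 - 2Q)q_O - (40q_O + q_O²). Setting ∂π_O/∂q_O = 0: 81 - 6q_O - 2(q_I) = 0.
Ionix's first-order condition: 95 - 5q_I - 2(q_O) = 0.
So q_O = (81 - 2q_I)/6 and q_I = (95 - 2q_O)/5.
Substituting one into the other gives q_O = 215/26 and q_I = 204/13.
Total output Q = 623/26, so price P = 121 - 2·(623/26) = 950/13.

73.08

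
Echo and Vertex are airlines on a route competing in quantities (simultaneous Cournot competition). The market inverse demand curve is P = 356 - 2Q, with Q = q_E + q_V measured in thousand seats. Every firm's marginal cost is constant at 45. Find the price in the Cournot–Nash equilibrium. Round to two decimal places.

148.67

Each firm earns π_i = (356 - 2Q)q_i - 45q_i.
First-order condition (treating rivals' output as given): 311 - 4q_i - 2q_j = 0.
By symmetry each firm produces the same amount; substituting q_j = q_i yields q_i = 311/6.
Total output Q = 311/3, so price P = 356 - 2·(311/3) = 446/3.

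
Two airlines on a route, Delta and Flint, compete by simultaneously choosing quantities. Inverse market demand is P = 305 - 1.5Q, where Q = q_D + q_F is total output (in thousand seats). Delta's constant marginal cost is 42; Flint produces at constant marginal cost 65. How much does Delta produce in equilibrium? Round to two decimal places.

Delta's profit: π_D = (305 - 1.5Q)q_D - (42q_D). Setting ∂π_D/∂q_D = 0: 263 - 3q_D - (3/2)(q_F) = 0.
Flint's first-order condition: 240 - 3q_F - (3/2)(q_D) = 0.
Rearranging gives the reaction functions q_D = (263 - (3/2)q_F)/3 and q_F = (240 - (3/2)q_D)/3.
Substituting one into the other gives q_D = 572/9 and q_F = 434/9.

63.56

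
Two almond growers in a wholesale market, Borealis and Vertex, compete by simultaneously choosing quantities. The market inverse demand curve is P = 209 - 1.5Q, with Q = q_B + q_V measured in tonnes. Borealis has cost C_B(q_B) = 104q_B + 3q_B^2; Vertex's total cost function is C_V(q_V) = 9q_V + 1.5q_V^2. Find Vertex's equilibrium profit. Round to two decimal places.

Borealis's profit: π_B = (209 - 1.5Q)q_B - (104q_B + 3q_B²). Setting ∂π_B/∂q_B = 0: 105 - 9q_B - (3/2)(q_V) = 0.
Vertex's profit: π_V = (209 - 1.5Q)q_V - (9q_V + (3/2)q_V²). Setting ∂π_V/∂q_V = 0: 200 - 6q_V - (3/2)(q_B) = 0.
So q_B = (105 - (3/2)q_V)/9 and q_V = (200 - (3/2)q_B)/6.
Substituting one into the other gives q_B = 440/69 and q_V = 730/23.
Price P = 209 - (3/2)·38.1159 = 151.8261.
Vertex's profit: 151.8261·(730/23) - 9·(730/23) - (3/2)(730/23)² = 3022.1172.

3022.12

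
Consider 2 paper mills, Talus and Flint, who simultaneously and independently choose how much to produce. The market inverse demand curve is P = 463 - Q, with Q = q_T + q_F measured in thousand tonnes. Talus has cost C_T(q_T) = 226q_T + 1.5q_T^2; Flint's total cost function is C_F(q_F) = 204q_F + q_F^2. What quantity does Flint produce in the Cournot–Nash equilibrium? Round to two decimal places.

Talus's profit: π_T = (463 - Q)q_T - (226q_T + (3/2)q_T²). Setting ∂π_T/∂q_T = 0: 237 - 5q_T - (q_F) = 0.
Flint's first-order condition: 259 - 4q_F - (q_T) = 0.
Best responses: q_T = (237 - q_F)/5, q_F = (259 - q_T)/4.
Solving the pair: q_T = 689/19, q_F = 1058/19.

55.68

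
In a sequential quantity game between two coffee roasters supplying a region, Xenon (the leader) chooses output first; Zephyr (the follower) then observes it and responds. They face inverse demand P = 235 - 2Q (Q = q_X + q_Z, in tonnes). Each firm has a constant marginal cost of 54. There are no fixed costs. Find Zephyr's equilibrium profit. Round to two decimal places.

The follower Zephyr best-responds to any q_X: π_Z = (235 - 2Q)q_Z - 54q_Z.
Follower FOC: 181 - 2q_X - 4q_Z = 0, so q_Z(q_X) = (181 - 2q_X)/4.
Xenon substitutes q_Z(q_X) into its own profit: π_X = q_X(235 - 2q_X - (181 - 2q_X)/2) - 54q_X = (289/2 - q_X)q_X - 54q_X.
Leader FOC: 181/2 - 2q_X = 0, so q_X = 181/4.
Then q_Z = (181 - 2·(181/4))/4 = 181/8.
Price P = 235 - 2·(543/8) = 397/4.
Zephyr's profit: (397/4 - 54)·(181/8) = 1023.7813.

1023.78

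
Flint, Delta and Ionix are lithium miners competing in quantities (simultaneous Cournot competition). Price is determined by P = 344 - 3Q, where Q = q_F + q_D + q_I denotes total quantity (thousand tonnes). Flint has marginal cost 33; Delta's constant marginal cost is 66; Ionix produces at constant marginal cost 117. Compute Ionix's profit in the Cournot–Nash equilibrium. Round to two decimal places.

176.33

Flint's profit: π_F = (344 - 3Q)q_F - (33q_F). Setting ∂π_F/∂q_F = 0: 311 - 6q_F - 3(q_D + q_I) = 0.
Delta's profit: π_D = (344 - 3Q)q_D - (66q_D). Setting ∂π_D/∂q_D = 0: 278 - 6q_D - 3(q_F + q_I) = 0.
Ionix's first-order condition: 227 - 6q_I - 3(q_F + q_D) = 0.
Summing all 3 equations gives 816 − 12Q = 0, hence Q = 68.
Back-substituting: q_F = (311 − 204)/3 = 107/3, q_D = (278 − 204)/3 = 74/3, q_I = (227 − 204)/3 = 23/3.
Price P = 344 - 3·68 = 140.
Ionix's profit: (140 - 117)·(23/3) = 529/3.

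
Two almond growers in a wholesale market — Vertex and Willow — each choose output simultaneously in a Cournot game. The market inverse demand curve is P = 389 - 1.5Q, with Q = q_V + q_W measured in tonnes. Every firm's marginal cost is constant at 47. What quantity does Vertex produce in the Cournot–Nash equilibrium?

Each firm earns π_i = (389 - 1.5Q)q_i - 47q_i.
First-order condition (treating rivals' output as given): 342 - 3q_i - (3/2)q_j = 0.
With identical firms every q_j equals q_i, so q_j = q_i and 342 = (9/2)q_i, giving q_i = 76.

76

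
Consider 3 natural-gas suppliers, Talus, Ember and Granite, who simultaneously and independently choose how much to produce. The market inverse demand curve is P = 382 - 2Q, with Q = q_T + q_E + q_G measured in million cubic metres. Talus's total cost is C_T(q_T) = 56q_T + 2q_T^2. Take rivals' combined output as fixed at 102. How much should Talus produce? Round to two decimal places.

15.25

With rivals' combined output fixed at 102, Talus's profit is π_T = (382 - 2·102 - 2q_T)q_T - (56q_T + 2q_T²) = (178 - 2q_T)q_T - (56q_T + 2q_T²).
∂π_T/∂q_T = 122 - 8q_T = 0, so q_T = 61/4.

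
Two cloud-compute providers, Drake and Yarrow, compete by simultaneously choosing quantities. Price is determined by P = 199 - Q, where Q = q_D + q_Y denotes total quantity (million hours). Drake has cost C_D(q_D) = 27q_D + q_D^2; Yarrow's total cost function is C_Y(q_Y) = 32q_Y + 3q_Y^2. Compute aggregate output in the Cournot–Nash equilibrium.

Drake's profit: π_D = (199 - Q)q_D - (27q_D + q_D²). Setting ∂π_D/∂q_D = 0: 172 - 4q_D - (q_Y) = 0.
Yarrow's first-order condition: 167 - 8q_Y - (q_D) = 0.
Best responses: q_D = (172 - q_Y)/4, q_Y = (167 - q_D)/8.
Solving the pair: q_D = 39, q_Y = 16.
Total output Q = 39 + 16 = 55.

55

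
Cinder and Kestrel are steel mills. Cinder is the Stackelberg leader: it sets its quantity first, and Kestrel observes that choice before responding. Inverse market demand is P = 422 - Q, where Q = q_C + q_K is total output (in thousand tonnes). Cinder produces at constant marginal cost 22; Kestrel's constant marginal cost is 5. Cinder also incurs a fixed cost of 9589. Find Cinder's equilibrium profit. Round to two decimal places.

The follower Kestrel best-responds to any q_C: π_K = (422 - Q)q_K - 5q_K.
∂π_K/∂q_K = 417 - q_C - 2q_K = 0 gives the reaction function q_K = (417 - q_C)/2.
Cinder substitutes q_K(q_C) into its own profit: π_C = q_C(422 - q_C - (417 - q_C)/2) - 22q_C = (427/2 - (1/2)q_C)q_C - 22q_C.
Maximising: ∂π_C/∂q_C = 383/2 - q_C = 0, giving q_C = 383/2.
Then q_K = (417 - 383/2)/2 = 451/4.
Price P = 422 - 1217/4 = 471/4.
Cinder's profit: (471/4 - 22)·(383/2) - 9589 = 8747.1250.

8747.13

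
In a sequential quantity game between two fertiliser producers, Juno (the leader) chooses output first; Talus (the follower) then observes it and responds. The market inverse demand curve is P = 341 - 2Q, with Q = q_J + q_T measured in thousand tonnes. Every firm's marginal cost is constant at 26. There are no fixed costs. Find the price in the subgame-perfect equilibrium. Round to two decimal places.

The follower Talus best-responds to any q_J: π_T = (341 - 2Q)q_T - 26q_T.
Follower FOC: 315 - 2q_J - 4q_T = 0, so q_T(q_J) = (315 - 2q_J)/4.
Juno substitutes q_T(q_J) into its own profit: π_J = q_J(341 - 2q_J - (315 - 2q_J)/2) - 26q_J = (367/2 - q_J)q_J - 26q_J.
Maximising: ∂π_J/∂q_J = 315/2 - 2q_J = 0, giving q_J = 315/4.
Then q_T = (315 - 2·(315/4))/4 = 315/8.
Total output Q = 945/8, so price P = 341 - 2·(945/8) = 419/4.

104.75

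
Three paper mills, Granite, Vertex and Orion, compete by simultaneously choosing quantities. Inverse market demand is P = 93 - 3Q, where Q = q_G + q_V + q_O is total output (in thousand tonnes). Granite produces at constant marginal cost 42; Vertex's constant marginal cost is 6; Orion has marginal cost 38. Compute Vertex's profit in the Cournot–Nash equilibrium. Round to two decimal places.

Granite's profit: π_G = (93 - 3Q)q_G - (42q_G). Setting ∂π_G/∂q_G = 0: 51 - 6q_G - 3(q_V + q_O) = 0.
Vertex's profit: π_V = (93 - 3Q)q_V - (6q_V). Setting ∂π_V/∂q_V = 0: 87 - 6q_V - 3(q_G + q_O) = 0.
Orion's profit: π_O = (93 - 3Q)q_O - (38q_O). Setting ∂π_O/∂q_O = 0: 55 - 6q_O - 3(q_G + q_V) = 0.
Summing all 3 equations gives 193 − 12Q = 0, hence Q = 193/12.
Back-substituting: q_G = (51 − 193/4)/3 = 11/12, q_V = (87 − 193/4)/3 = 155/12, q_O = (55 − 193/4)/3 = 9/4.
Price P = 93 - 3·(193/12) = 179/4.
Vertex's profit: (179/4 - 6)·(155/12) = 500.5208.

500.52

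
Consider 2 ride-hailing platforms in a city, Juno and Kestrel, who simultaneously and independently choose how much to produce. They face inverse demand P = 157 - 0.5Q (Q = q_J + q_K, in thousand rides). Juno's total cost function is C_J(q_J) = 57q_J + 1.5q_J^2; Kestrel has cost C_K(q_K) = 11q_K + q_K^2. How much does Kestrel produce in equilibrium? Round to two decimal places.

Juno's profit: π_J = (157 - 0.5Q)q_J - (57q_J + (3/2)q_J²). Setting ∂π_J/∂q_J = 0: 100 - 4q_J - (1/2)(q_K) = 0.
Kestrel's profit: π_K = (157 - 0.5Q)q_K - (11q_K + q_K²). Setting ∂π_K/∂q_K = 0: 146 - 3q_K - (1/2)(q_J) = 0.
Best responses: q_J = (100 - (1/2)q_K)/4, q_K = (146 - (1/2)q_J)/3.
Substituting one into the other gives q_J = 908/47 and q_K = 45.4468.

45.45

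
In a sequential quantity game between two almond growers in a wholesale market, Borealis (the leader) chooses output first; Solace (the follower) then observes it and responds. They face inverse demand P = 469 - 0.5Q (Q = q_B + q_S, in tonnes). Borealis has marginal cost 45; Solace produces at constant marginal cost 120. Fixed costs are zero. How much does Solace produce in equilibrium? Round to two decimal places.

Solve by backward induction. Given q_B, the follower Solace maximises π_S = (469 - (1/2)q_B - (1/2)q_S)q_S - 120q_S.
Follower FOC: 349 - (1/2)q_B - q_S = 0, so q_S(q_B) = (349 - (1/2)q_B).
The leader anticipates this reaction. Substituting into P = 469 - 0.5Q gives P = 589/2 - (1/4)q_B, so π_B = (589/2 - (1/4)q_B)q_B - 45q_B.
Leader FOC: 499/2 - (1/2)q_B = 0, so q_B = 499.
Then q_S = (349 - (1/2)·499) = 199/2.

99.50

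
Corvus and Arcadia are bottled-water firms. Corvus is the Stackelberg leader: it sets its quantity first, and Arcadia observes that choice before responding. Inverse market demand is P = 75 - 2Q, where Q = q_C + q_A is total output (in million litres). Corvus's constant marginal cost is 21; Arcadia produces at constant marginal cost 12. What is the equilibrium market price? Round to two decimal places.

32.25

The follower Arcadia best-responds to any q_C: π_A = (75 - 2Q)q_A - 12q_A.
Follower FOC: 63 - 2q_C - 4q_A = 0, so q_A(q_C) = (63 - 2q_C)/4.
The leader anticipates this reaction. Substituting into P = 75 - 2Q gives P = 87/2 - q_C, so π_C = (87/2 - q_C)q_C - 21q_C.
Maximising: ∂π_C/∂q_C = 45/2 - 2q_C = 0, giving q_C = 45/4.
Then q_A = (63 - 2·(45/4))/4 = 81/8.
Total output Q = 171/8, so price P = 75 - 2·(171/8) = 129/4.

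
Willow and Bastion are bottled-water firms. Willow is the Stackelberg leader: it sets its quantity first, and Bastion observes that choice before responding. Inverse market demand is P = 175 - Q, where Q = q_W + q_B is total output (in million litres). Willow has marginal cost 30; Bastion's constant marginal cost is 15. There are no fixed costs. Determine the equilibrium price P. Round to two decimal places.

Solve by backward induction. Given q_W, the follower Bastion maximises π_B = (175 - q_W - q_B)q_B - 15q_B.
Follower FOC: 160 - q_W - 2q_B = 0, so q_B(q_W) = (160 - q_W)/2.
Willow substitutes q_B(q_W) into its own profit: π_W = q_W(175 - q_W - (160 - q_W)/2) - 30q_W = (95 - (1/2)q_W)q_W - 30q_W.
Maximising: ∂π_W/∂q_W = 65 - q_W = 0, giving q_W = 65.
Then q_B = (160 - 65)/2 = 95/2.
Total output Q = 225/2, so price P = 175 - 225/2 = 125/2.

62.50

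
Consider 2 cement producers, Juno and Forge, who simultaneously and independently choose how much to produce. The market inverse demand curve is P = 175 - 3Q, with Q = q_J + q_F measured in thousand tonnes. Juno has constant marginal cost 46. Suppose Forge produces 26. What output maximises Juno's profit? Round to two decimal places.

8.50

With the rival's output fixed at 26, Juno's profit is π_J = (175 - 3·26 - 3q_J)q_J - (46q_J) = (97 - 3q_J)q_J - (46q_J).
∂π_J/∂q_J = 51 - 6q_J = 0, so q_J = 17/2.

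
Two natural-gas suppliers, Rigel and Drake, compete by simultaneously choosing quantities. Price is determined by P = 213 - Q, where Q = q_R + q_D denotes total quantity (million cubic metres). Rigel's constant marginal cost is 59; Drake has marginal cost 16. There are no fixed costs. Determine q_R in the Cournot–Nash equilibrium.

37

Rigel's profit: π_R = (213 - Q)q_R - (59q_R). Setting ∂π_R/∂q_R = 0: 154 - 2q_R - (q_D) = 0.
Drake's first-order condition: 197 - 2q_D - (q_R) = 0.
Rearranging gives the reaction functions q_R = (154 - q_D)/2 and q_D = (197 - q_R)/2.
Substituting one into the other gives q_R = 37 and q_D = 80.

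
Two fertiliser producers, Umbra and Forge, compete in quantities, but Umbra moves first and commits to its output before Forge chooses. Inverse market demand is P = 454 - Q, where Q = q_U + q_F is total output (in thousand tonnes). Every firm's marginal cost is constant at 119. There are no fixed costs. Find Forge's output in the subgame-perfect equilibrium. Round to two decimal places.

The follower Forge best-responds to any q_U: π_F = (454 - Q)q_F - 119q_F.
Follower FOC: 335 - q_U - 2q_F = 0, so q_F(q_U) = (335 - q_U)/2.
The leader anticipates this reaction. Substituting into P = 454 - Q gives P = 573/2 - (1/2)q_U, so π_U = (573/2 - (1/2)q_U)q_U - 119q_U.
Maximising: ∂π_U/∂q_U = 335/2 - q_U = 0, giving q_U = 335/2.
Then q_F = (335 - 335/2)/2 = 335/4.

83.75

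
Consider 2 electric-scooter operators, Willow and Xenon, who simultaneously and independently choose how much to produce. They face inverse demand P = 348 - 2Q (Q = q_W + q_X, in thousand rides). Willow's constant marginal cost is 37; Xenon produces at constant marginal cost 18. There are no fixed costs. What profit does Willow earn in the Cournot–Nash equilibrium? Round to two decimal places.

Willow's profit: π_W = (348 - 2Q)q_W - (37q_W). Setting ∂π_W/∂q_W = 0: 311 - 4q_W - 2(q_X) = 0.
Xenon's profit: π_X = (348 - 2Q)q_X - (18q_X). Setting ∂π_X/∂q_X = 0: 330 - 4q_X - 2(q_W) = 0.
So q_W = (311 - 2q_X)/4 and q_X = (330 - 2q_W)/4.
Solving the pair: q_W = 146/3, q_X = 349/6.
Price P = 348 - 2·(641/6) = 403/3.
Willow's profit: (403/3 - 37)·(146/3) = 4736.8889.

4736.89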